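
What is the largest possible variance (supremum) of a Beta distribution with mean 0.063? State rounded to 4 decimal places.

0.0590

Var = μ(1−μ)/(α+β+1), which approaches μ(1−μ) as α+β → 0.
So the supremum is μ(1−μ) = 0.063×0.937 = 0.0590.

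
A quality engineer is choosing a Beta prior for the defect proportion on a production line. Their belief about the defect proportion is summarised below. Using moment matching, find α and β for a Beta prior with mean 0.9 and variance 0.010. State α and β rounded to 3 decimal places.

α = 7.200, β = 0.800

Let s = α+β. The Beta variance is μ(1−μ)/(s+1).
So s+1 = μ(1−μ)/σ² = (0.9×0.1)/0.010 = 0.09/0.010 = 9.0000, giving s = 8.0000.
Then α = μs = 0.9×8.0000 = 7.200 and β = (1−μ)s = 0.1×8.0000 = 0.800.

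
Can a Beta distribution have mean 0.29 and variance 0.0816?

Yes

A Beta with mean μ has variance μ(1−μ)/(α+β+1) < μ(1−μ).
Here μ(1−μ) = 0.29×0.71 = 0.2059, and 0.0816 < 0.2059.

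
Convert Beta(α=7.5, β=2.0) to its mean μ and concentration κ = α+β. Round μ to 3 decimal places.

κ = α+β = 7.5+2.0 = 9.5; μ = α/κ = 7.5/9.5 = 0.789.

μ = 0.789, κ = 9.5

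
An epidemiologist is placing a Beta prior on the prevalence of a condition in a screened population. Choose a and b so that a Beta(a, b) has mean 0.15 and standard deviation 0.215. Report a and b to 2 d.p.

a = 0.26, b = 1.49

First σ² = 0.046225. Setting a = μn, b = (1−μ)n with n = a+b,
μ(1−μ)/(n+1) = 0.046225 ⇒ n+1 = 0.1275/0.046225 = 2.7582 ⇒ n = 1.7582.
Hence a = 0.15×1.7582 = 0.26, b = 0.85×1.7582 = 1.49.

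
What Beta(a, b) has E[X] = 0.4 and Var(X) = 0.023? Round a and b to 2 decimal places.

a = 3.77, b = 5.66

By moment matching, a+b = μ(1−μ)/σ² − 1 = (0.4·0.6)/0.023 − 1 = 10.4348 − 1 = 9.4348.
Since a/(a+b) = μ, a = 0.4·9.4348 = 3.77 and b = 0.6·9.4348 = 5.66.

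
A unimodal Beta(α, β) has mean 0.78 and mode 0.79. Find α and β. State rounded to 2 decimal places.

Let s = α+β. Mean gives α = μs = 0.78s; mode gives (α−1)/(s−2) = 0.79.
Substituting: 0.78s − 1 = 0.79(s−2) = 0.79s − 1.58, so -0.01s = -0.58 and s = 58.0000.
Then α = 0.78×58.0000 = 45.24 and β = s−α = 12.76.

α = 45.24, β = 12.76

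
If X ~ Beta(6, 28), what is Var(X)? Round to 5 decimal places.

0.00415

μ = 6/34 = 0.176471; Var = μ(1−μ)/(α+β+1) = 0.1453287/35 = 0.00415.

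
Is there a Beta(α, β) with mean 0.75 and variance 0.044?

Yes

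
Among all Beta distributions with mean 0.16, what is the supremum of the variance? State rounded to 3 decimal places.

For fixed mean μ the Beta variance is μ(1−μ)/(α+β+1), increasing as α+β decreases.
Its least upper bound (not attained) is μ(1−μ) = 0.16·0.84 = 0.134.

0.134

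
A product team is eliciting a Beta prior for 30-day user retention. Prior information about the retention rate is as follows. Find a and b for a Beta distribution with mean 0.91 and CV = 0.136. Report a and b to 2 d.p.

a = 3.96, b = 0.39

Var = (CV·μ)² = (0.136×0.91)² = 0.015317.
a+b = μ(1−μ)/Var − 1 = 0.0819/0.015317 − 1 = 4.3472.
Thus a = 0.91·4.3472 = 3.96 and b = 0.09·4.3472 = 0.39.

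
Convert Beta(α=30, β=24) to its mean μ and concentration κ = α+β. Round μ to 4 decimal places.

μ = 0.5556, κ = 54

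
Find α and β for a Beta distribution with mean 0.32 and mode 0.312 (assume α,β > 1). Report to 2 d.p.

With s = α+β: μ = α/s and mode = (α−1)/(s−2). Eliminating α = μs,
μs − 1 = m(s−2) ⇒ s(μ−m) = 1−2m ⇒ s = 0.376/0.008 = 47.0000.
So α = μs = 15.04, β = (1−μ)s = 31.96.

α = 15.04, β = 31.96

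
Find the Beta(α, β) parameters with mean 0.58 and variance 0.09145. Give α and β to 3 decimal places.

α = 0.965, β = 0.699

Let s = α+β. The Beta variance is μ(1−μ)/(s+1).
So s+1 = μ(1−μ)/σ² = (0.58×0.42)/0.09145 = 0.2436/0.09145 = 2.6638, giving s = 1.6638.
Then α = μs = 0.58×1.6638 = 0.965 and β = (1−μ)s = 0.42×1.6638 = 0.699.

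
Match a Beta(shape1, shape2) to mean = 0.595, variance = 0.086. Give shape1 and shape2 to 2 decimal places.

Let s = shape1+shape2. The Beta variance is μ(1−μ)/(s+1).
So s+1 = μ(1−μ)/σ² = (0.595×0.405)/0.086 = 0.240975/0.086 = 2.8020, giving s = 1.8020.
Then shape1 = μs = 0.595×1.8020 = 1.07 and shape2 = (1−μ)s = 0.405×1.8020 = 0.73.

shape1 = 1.07, shape2 = 0.73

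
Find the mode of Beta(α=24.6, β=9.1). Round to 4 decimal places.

With α,β > 1, mode = (α−1)/(α+β−2) = 23.6/31.7 = 0.7445.

0.7445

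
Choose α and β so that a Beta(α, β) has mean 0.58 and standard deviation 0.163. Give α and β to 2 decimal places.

α = 4.74, β = 3.43

First σ² = 0.026569. Setting α = μn, β = (1−μ)n with n = α+β,
μ(1−μ)/(n+1) = 0.026569 ⇒ n+1 = 0.2436/0.026569 = 9.1686 ⇒ n = 8.1686.
Hence α = 0.58×8.1686 = 4.74, β = 0.42×8.1686 = 3.43.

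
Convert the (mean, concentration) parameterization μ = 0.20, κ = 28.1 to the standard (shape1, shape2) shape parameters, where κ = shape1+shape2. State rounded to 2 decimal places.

shape1 = 5.62, shape2 = 22.48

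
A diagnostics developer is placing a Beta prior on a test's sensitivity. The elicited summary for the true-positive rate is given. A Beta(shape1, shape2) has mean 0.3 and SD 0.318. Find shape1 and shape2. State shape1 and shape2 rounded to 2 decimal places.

shape1 = 0.32, shape2 = 0.75

Variance = 0.318² = 0.101124. The moment-matching identity shape1+shape2 = μ(1−μ)/Var − 1 gives
shape1+shape2 = 0.21/0.101124 − 1 = 1.0767, so shape1 = μ·1.0767 = 0.32 and shape2 = (1−μ)·1.0767 = 0.75.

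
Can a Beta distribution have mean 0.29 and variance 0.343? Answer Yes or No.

No

A Beta with mean μ has variance μ(1−μ)/(α+β+1) < μ(1−μ).
Here μ(1−μ) = 0.29×0.71 = 0.2059, and 0.343 ≥ 0.2059.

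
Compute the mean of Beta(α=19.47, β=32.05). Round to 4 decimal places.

E[X] = α/(α+β) = 19.47/51.52 = 0.3779.

0.3779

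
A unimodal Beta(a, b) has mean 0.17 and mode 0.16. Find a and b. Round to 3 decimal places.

a = 11.560, b = 56.440

With s = a+b: μ = a/s and mode = (a−1)/(s−2). Eliminating a = μs,
μs − 1 = m(s−2) ⇒ s(μ−m) = 1−2m ⇒ s = 0.68/0.01 = 68.0000.
So a = μs = 11.560, b = (1−μ)s = 56.440.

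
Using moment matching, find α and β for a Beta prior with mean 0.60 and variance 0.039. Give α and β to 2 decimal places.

Let s = α+β. The Beta variance is μ(1−μ)/(s+1).
So s+1 = μ(1−μ)/σ² = (0.60×0.40)/0.039 = 0.2400/0.039 = 6.1538, giving s = 5.1538.
Then α = μs = 0.60×5.1538 = 3.09 and β = (1−μ)s = 0.40×5.1538 = 2.06.

α = 3.09, β = 2.06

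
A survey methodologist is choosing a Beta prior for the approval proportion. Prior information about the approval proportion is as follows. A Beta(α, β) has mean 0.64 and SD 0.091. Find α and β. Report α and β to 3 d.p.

Variance = 0.091² = 0.008281. The moment-matching identity α+β = μ(1−μ)/Var − 1 gives
α+β = 0.2304/0.008281 − 1 = 26.8227, so α = μ·26.8227 = 17.167 and β = (1−μ)·26.8227 = 9.656.

α = 17.167, β = 9.656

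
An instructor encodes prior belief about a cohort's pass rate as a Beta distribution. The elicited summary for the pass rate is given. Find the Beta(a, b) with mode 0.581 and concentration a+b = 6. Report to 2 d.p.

a = 3.32, b = 2.68

Mode = (a−1)/(κ−2) with κ = a+b, so a−1 = 0.581·4 = 2.32.
a = 3.32; b = κ − a = 2.68.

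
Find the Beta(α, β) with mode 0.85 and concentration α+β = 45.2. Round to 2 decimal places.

For α,β>1 the mode is (α−1)/(α+β−2), so α = mode·(κ−2)+1 = 0.85×43.2+1 = 37.72.
And β = (1−mode)·(κ−2)+1 = 0.15×43.2+1 = 7.48.

α = 37.72, β = 7.48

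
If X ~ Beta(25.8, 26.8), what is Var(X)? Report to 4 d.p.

0.0047

α+β = 52.6 and αβ = 691.44, so Var = αβ/[(α+β)²(α+β+1)] = 691.44/148298.336 = 0.0047.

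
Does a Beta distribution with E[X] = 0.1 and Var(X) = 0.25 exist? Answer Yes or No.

No

For any Beta, Var(X) < E[X]·(1−E[X]).
Here μ(1−μ) = 0.1×0.9 = 0.09, and 0.25 ≥ 0.09.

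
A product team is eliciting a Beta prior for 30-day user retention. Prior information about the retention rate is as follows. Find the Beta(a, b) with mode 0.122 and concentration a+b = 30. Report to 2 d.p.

a = 4.42, b = 25.58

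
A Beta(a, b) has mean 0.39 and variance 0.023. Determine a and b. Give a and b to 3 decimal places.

a = 3.644, b = 5.700

Write ν = a+b; then a = μν and Var = μ(1−μ)/(ν+1).
ν = μ(1−μ)/Var − 1 = 0.2379/0.023 − 1 = 9.3435.
a = 0.39·9.3435 = 3.644, b = 0.61·9.3435 = 5.700.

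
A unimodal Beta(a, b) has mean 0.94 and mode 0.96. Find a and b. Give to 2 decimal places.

Let s = a+b. Mean gives a = μs = 0.94s; mode gives (a−1)/(s−2) = 0.96.
Substituting: 0.94s − 1 = 0.96(s−2) = 0.96s − 1.92, so -0.02s = -0.92 and s = 46.0000.
Then a = 0.94×46.0000 = 43.24 and b = s−a = 2.76.

a = 43.24, b = 2.76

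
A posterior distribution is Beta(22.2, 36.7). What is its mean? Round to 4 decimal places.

0.3769

E[X] = α/(α+β) = 22.2/58.9 = 0.3769.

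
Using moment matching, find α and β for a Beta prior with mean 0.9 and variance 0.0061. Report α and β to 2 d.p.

α = 12.38, β = 1.38

Let s = α+β. The Beta variance is μ(1−μ)/(s+1).
So s+1 = μ(1−μ)/σ² = (0.9×0.1)/0.0061 = 0.09/0.0061 = 14.7541, giving s = 13.7541.
Then α = μs = 0.9×13.7541 = 12.38 and β = (1−μ)s = 0.1×13.7541 = 1.38.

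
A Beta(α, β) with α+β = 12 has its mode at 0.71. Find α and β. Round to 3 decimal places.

Mode = (α−1)/(κ−2) with κ = α+β, so α−1 = 0.71·10 = 7.100.
α = 8.100; β = κ − α = 3.900.

α = 8.100, β = 3.900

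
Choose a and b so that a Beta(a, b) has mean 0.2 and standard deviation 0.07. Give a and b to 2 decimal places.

σ² = 0.07² = 0.0049.
With s = a+b, Var = μ(1−μ)/(s+1), so s+1 = (0.2×0.8)/0.0049 = 32.6531 and s = 31.6531.
a = μs = 6.33, b = (1−μ)s = 25.32.

a = 6.33, b = 25.32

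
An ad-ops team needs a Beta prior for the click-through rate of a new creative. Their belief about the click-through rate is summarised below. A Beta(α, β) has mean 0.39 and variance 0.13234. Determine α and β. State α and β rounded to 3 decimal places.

α = 0.311, β = 0.487

Let s = α+β. The Beta variance is μ(1−μ)/(s+1).
So s+1 = μ(1−μ)/σ² = (0.39×0.61)/0.13234 = 0.2379/0.13234 = 1.7976, giving s = 0.7976.
Then α = μs = 0.39×0.7976 = 0.311 and β = (1−μ)s = 0.61×0.7976 = 0.487.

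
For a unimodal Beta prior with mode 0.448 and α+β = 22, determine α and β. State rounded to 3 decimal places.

α = 9.960, β = 12.040

For α,β>1 the mode is (α−1)/(α+β−2), so α = mode·(κ−2)+1 = 0.448×20+1 = 9.960.
And β = (1−mode)·(κ−2)+1 = 0.552×20+1 = 12.040.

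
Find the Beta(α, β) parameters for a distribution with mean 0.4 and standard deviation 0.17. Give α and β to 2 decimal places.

α = 2.92, β = 4.38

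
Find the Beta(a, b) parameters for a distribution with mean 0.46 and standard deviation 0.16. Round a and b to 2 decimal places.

a = 4.00, b = 4.70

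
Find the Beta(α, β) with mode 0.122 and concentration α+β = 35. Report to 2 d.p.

α = 5.03, β = 29.97

Since the density peak of Beta(α,β) is at (α−1)/(α+β−2),
α = 1 + 0.122(35−2) = 5.03 and β = 35 − 5.03 = 29.97.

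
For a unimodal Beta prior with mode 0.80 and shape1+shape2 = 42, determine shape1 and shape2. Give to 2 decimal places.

shape1 = 33.00, shape2 = 9.00

Mode = (shape1−1)/(κ−2) with κ = shape1+shape2, so shape1−1 = 0.80·40 = 32.00.
shape1 = 33.00; shape2 = κ − shape1 = 9.00.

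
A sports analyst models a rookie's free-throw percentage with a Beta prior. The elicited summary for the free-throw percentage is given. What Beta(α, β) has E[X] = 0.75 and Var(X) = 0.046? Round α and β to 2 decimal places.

Write ν = α+β; then α = μν and Var = μ(1−μ)/(ν+1).
ν = μ(1−μ)/Var − 1 = 0.1875/0.046 − 1 = 3.0761.
α = 0.75·3.0761 = 2.31, β = 0.25·3.0761 = 0.77.

α = 2.31, β = 0.77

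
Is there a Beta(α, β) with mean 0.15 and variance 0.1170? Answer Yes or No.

Yes

The Beta variance bound is σ² < μ(1−μ).
Here μ(1−μ) = 0.15×0.85 = 0.1275, and 0.1170 < 0.1275.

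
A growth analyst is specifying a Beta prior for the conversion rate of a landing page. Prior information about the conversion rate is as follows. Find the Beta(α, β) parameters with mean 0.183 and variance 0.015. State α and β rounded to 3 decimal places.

By moment matching, α+β = μ(1−μ)/σ² − 1 = (0.183·0.817)/0.015 − 1 = 9.9674 − 1 = 8.9674.
Since α/(α+β) = μ, α = 0.183·8.9674 = 1.641 and β = 0.817·8.9674 = 7.326.

α = 1.641, β = 7.326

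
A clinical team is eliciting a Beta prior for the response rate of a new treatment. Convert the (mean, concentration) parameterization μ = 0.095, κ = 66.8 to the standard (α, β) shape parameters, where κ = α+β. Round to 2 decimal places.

α = 6.35, β = 60.45

α = μκ = 0.095×66.8 = 6.35 and β = (1−μ)κ = 0.905×66.8 = 60.45.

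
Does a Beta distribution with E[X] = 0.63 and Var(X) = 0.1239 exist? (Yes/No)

For any Beta, Var(X) < E[X]·(1−E[X]).
Here μ(1−μ) = 0.63×0.37 = 0.2331, and 0.1239 < 0.2331.

Yes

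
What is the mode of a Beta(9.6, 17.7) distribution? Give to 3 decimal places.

With α,β > 1, mode = (α−1)/(α+β−2) = 8.6/25.3 = 0.340.

0.340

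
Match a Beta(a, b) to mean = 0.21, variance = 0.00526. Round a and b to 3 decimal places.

a = 6.413, b = 24.127

Write ν = a+b; then a = μν and Var = μ(1−μ)/(ν+1).
ν = μ(1−μ)/Var − 1 = 0.1659/0.00526 − 1 = 30.5399.
a = 0.21·30.5399 = 6.413, b = 0.79·30.5399 = 24.127.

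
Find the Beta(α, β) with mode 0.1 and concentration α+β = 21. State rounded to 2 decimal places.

α = 2.90, β = 18.10

Mode = (α−1)/(κ−2) with κ = α+β, so α−1 = 0.1·19 = 1.90.
α = 2.90; β = κ − α = 18.10.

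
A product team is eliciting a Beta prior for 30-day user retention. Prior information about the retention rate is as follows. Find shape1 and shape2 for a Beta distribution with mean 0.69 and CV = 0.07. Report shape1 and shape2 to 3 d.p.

shape1 = 62.575, shape2 = 28.114

Var = (CV·μ)² = (0.07×0.69)² = 0.002333.
shape1+shape2 = μ(1−μ)/Var − 1 = 0.2139/0.002333 − 1 = 90.6888.
Thus shape1 = 0.69·90.6888 = 62.575 and shape2 = 0.31·90.6888 = 28.114.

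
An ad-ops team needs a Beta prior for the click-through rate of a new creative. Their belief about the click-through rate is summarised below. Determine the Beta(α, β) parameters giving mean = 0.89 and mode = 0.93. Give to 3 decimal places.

With s = α+β: μ = α/s and mode = (α−1)/(s−2). Eliminating α = μs,
μs − 1 = m(s−2) ⇒ s(μ−m) = 1−2m ⇒ s = -0.86/-0.04 = 21.5000.
So α = μs = 19.135, β = (1−μ)s = 2.365.

α = 19.135, β = 2.365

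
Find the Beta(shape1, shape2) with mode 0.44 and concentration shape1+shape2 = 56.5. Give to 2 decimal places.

Since the density peak of Beta(shape1,shape2) is at (shape1−1)/(shape1+shape2−2),
shape1 = 1 + 0.44(56.5−2) = 24.98 and shape2 = 56.5 − 24.98 = 31.52.

shape1 = 24.98, shape2 = 31.52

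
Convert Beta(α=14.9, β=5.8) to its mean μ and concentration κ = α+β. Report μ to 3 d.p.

μ = 0.720, κ = 20.7

κ = α+β = 14.9+5.8 = 20.7; μ = α/κ = 14.9/20.7 = 0.720.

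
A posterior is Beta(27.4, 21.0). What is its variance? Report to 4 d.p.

0.0050

Var = αβ/[(α+β)²(α+β+1)] = (27.4×21.0)/(48.4²×49.4) = 575.40/115722.464 = 0.0050.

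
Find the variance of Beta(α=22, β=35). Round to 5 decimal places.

μ = 22/57 = 0.385965; Var = μ(1−μ)/(α+β+1) = 0.2369960/58 = 0.00409.

0.00409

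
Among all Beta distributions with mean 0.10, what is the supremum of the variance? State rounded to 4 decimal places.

0.0900

Var = μ(1−μ)/(α+β+1), which approaches μ(1−μ) as α+β → 0.
So the supremum is μ(1−μ) = 0.10×0.90 = 0.0900.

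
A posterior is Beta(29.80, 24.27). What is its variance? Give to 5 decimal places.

0.00449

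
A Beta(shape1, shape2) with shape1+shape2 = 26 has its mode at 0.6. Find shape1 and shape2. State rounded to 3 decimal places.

shape1 = 15.400, shape2 = 10.600

Mode = (shape1−1)/(κ−2) with κ = shape1+shape2, so shape1−1 = 0.6·24 = 14.400.
shape1 = 15.400; shape2 = κ − shape1 = 10.600.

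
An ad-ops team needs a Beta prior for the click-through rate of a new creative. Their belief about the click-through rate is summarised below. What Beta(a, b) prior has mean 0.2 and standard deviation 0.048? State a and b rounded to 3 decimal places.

σ² = 0.048² = 0.002304.
With s = a+b, Var = μ(1−μ)/(s+1), so s+1 = (0.2×0.8)/0.002304 = 69.4444 and s = 68.4444.
a = μs = 13.689, b = (1−μ)s = 54.756.

a = 13.689, b = 54.756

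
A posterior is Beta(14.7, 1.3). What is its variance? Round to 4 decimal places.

α+β = 16.0 and αβ = 19.11, so Var = αβ/[(α+β)²(α+β+1)] = 19.11/4352.000 = 0.0044.

0.0044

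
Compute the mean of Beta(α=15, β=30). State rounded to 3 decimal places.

0.333

E[X] = α/(α+β) = 15/45 = 0.333.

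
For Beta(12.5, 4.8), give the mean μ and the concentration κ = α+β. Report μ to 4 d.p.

κ = α+β = 12.5+4.8 = 17.3; μ = α/κ = 12.5/17.3 = 0.7225.

μ = 0.7225, κ = 17.3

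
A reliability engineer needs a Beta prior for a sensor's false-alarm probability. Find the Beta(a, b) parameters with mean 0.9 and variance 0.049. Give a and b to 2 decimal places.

a = 0.75, b = 0.08

Let s = a+b. The Beta variance is μ(1−μ)/(s+1).
So s+1 = μ(1−μ)/σ² = (0.9×0.1)/0.049 = 0.09/0.049 = 1.8367, giving s = 0.8367.
Then a = μs = 0.9×0.8367 = 0.75 and b = (1−μ)s = 0.1×0.8367 = 0.08.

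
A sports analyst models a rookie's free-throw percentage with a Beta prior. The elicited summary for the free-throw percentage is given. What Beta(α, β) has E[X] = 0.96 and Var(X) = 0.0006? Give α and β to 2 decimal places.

α = 60.48, β = 2.52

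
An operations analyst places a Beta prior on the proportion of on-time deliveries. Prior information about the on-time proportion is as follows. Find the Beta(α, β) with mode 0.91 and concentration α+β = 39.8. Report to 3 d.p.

Mode = (α−1)/(κ−2) with κ = α+β, so α−1 = 0.91·37.8 = 34.398.
α = 35.398; β = κ − α = 4.402.

α = 35.398, β = 4.402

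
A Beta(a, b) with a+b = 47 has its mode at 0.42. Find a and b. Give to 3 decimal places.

Since the density peak of Beta(a,b) is at (a−1)/(a+b−2),
a = 1 + 0.42(47−2) = 19.900 and b = 47 − 19.900 = 27.100.

a = 19.900, b = 27.100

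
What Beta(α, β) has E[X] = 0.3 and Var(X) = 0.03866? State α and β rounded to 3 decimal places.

Let s = α+β. The Beta variance is μ(1−μ)/(s+1).
So s+1 = μ(1−μ)/σ² = (0.3×0.7)/0.03866 = 0.21/0.03866 = 5.4320, giving s = 4.4320.
Then α = μs = 0.3×4.4320 = 1.330 and β = (1−μ)s = 0.7×4.4320 = 3.102.

α = 1.330, β = 3.102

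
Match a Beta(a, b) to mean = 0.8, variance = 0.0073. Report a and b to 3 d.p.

Let s = a+b. The Beta variance is μ(1−μ)/(s+1).
So s+1 = μ(1−μ)/σ² = (0.8×0.2)/0.0073 = 0.16/0.0073 = 21.9178, giving s = 20.9178.
Then a = μs = 0.8×20.9178 = 16.734 and b = (1−μ)s = 0.2×20.9178 = 4.184.

a = 16.734, b = 4.184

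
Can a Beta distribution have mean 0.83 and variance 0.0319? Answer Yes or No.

Yes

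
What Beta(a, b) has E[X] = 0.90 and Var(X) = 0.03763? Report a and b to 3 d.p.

a = 1.253, b = 0.139

By moment matching, a+b = μ(1−μ)/σ² − 1 = (0.90·0.10)/0.03763 − 1 = 2.3917 − 1 = 1.3917.
Since a/(a+b) = μ, a = 0.90·1.3917 = 1.253 and b = 0.10·1.3917 = 0.139.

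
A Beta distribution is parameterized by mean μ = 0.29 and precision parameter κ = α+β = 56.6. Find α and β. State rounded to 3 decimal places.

α = 16.414, β = 40.186

α = μκ = 0.29×56.6 = 16.414 and β = (1−μ)κ = 0.71×56.6 = 40.186.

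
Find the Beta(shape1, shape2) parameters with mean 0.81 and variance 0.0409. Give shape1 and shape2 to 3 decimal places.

By moment matching, shape1+shape2 = μ(1−μ)/σ² − 1 = (0.81·0.19)/0.0409 − 1 = 3.7628 − 1 = 2.7628.
Since shape1/(shape1+shape2) = μ, shape1 = 0.81·2.7628 = 2.238 and shape2 = 0.19·2.7628 = 0.525.

shape1 = 2.238, shape2 = 0.525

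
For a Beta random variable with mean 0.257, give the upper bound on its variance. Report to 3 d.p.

For fixed mean μ the Beta variance is μ(1−μ)/(α+β+1), increasing as α+β decreases.
Its least upper bound (not attained) is μ(1−μ) = 0.257·0.743 = 0.191.

0.191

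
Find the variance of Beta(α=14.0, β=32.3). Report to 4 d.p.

Var = αβ/[(α+β)²(α+β+1)] = (14.0×32.3)/(46.3²×47.3) = 452.20/101396.537 = 0.0045.

0.0045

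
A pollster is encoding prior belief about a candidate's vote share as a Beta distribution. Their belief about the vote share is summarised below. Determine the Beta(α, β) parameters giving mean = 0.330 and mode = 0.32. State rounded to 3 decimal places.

α = 11.880, β = 24.120

With s = α+β: μ = α/s and mode = (α−1)/(s−2). Eliminating α = μs,
μs − 1 = m(s−2) ⇒ s(μ−m) = 1−2m ⇒ s = 0.36/0.010 = 36.0000.
So α = μs = 11.880, β = (1−μ)s = 24.120.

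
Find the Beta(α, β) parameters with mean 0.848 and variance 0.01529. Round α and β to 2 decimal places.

Write ν = α+β; then α = μν and Var = μ(1−μ)/(ν+1).
ν = μ(1−μ)/Var − 1 = 0.128896/0.01529 − 1 = 7.4301.
α = 0.848·7.4301 = 6.30, β = 0.152·7.4301 = 1.13.

α = 6.30, β = 1.13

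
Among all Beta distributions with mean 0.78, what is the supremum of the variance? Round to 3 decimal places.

0.172

Var = μ(1−μ)/(α+β+1), which approaches μ(1−μ) as α+β → 0.
So the supremum is μ(1−μ) = 0.78×0.22 = 0.172.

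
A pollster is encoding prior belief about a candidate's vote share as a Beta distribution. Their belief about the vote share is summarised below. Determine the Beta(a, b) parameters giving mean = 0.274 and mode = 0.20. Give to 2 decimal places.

With s = a+b: μ = a/s and mode = (a−1)/(s−2). Eliminating a = μs,
μs − 1 = m(s−2) ⇒ s(μ−m) = 1−2m ⇒ s = 0.60/0.074 = 8.1081.
So a = μs = 2.22, b = (1−μ)s = 5.89.

a = 2.22, b = 5.89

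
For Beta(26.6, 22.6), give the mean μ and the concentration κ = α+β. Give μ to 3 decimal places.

κ = α+β = 26.6+22.6 = 49.2; μ = α/κ = 26.6/49.2 = 0.541.

μ = 0.541, κ = 49.2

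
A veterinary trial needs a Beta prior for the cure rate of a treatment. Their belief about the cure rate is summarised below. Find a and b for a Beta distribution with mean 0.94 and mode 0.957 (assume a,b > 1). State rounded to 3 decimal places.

a = 50.539, b = 3.226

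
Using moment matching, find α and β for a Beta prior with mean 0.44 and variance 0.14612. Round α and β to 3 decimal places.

α = 0.302, β = 0.384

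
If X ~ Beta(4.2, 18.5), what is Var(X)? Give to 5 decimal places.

0.00636

Var = αβ/[(α+β)²(α+β+1)] = (4.2×18.5)/(22.7²×23.7) = 77.70/12212.373 = 0.00636.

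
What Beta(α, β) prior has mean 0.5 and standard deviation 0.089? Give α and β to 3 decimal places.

σ² = 0.089² = 0.007921.
With s = α+β, Var = μ(1−μ)/(s+1), so s+1 = (0.5×0.5)/0.007921 = 31.5617 and s = 30.5617.
α = μs = 15.281, β = (1−μ)s = 15.281.

α = 15.281, β = 15.281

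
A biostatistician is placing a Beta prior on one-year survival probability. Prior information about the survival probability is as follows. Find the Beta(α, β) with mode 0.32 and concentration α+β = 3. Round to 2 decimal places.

For α,β>1 the mode is (α−1)/(α+β−2), so α = mode·(κ−2)+1 = 0.32×1+1 = 1.32.
And β = (1−mode)·(κ−2)+1 = 0.68×1+1 = 1.68.

α = 1.32, β = 1.68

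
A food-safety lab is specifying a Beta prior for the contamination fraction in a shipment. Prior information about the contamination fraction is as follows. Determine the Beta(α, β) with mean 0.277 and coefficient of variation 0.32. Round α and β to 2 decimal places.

σ = CV·μ = 0.32×0.277 = 0.08864, so σ² = 0.007857.
s+1 = μ(1−μ)/σ² = 0.200271/0.007857 = 25.4893, so s = α+β = 24.4893.
α = μs = 6.78, β = (1−μ)s = 17.71.

α = 6.78, β = 17.71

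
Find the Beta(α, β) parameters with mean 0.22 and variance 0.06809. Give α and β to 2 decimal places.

α = 0.33, β = 1.19

By moment matching, α+β = μ(1−μ)/σ² − 1 = (0.22·0.78)/0.06809 − 1 = 2.5202 − 1 = 1.5202.
Since α/(α+β) = μ, α = 0.22·1.5202 = 0.33 and β = 0.78·1.5202 = 1.19.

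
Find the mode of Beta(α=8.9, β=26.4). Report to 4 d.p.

0.2372

With α,β > 1, mode = (α−1)/(α+β−2) = 7.9/33.3 = 0.2372.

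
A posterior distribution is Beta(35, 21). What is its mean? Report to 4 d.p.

The Beta mean is α/(α+β) = 35/(35+21) = 0.6250.

0.6250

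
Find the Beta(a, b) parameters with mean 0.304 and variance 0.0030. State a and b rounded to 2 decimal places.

a = 21.14, b = 48.39

Let s = a+b. The Beta variance is μ(1−μ)/(s+1).
So s+1 = μ(1−μ)/σ² = (0.304×0.696)/0.0030 = 0.211584/0.0030 = 70.5280, giving s = 69.5280.
Then a = μs = 0.304×69.5280 = 21.14 and b = (1−μ)s = 0.696×69.5280 = 48.39.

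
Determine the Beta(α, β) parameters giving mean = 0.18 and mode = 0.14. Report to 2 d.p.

α = 3.24, β = 14.76

With s = α+β: μ = α/s and mode = (α−1)/(s−2). Eliminating α = μs,
μs − 1 = m(s−2) ⇒ s(μ−m) = 1−2m ⇒ s = 0.72/0.04 = 18.0000.
So α = μs = 3.24, β = (1−μ)s = 14.76.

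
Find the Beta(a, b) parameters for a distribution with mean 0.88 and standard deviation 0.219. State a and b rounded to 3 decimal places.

a = 1.058, b = 0.144

σ² = 0.219² = 0.047961.
With s = a+b, Var = μ(1−μ)/(s+1), so s+1 = (0.88×0.12)/0.047961 = 2.2018 and s = 1.2018.
a = μs = 1.058, b = (1−μ)s = 0.144.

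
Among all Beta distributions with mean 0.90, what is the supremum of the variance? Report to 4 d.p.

For fixed mean μ the Beta variance is μ(1−μ)/(α+β+1), increasing as α+β decreases.
Its least upper bound (not attained) is μ(1−μ) = 0.90·0.10 = 0.0900.

0.0900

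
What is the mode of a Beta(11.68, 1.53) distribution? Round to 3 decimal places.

0.953

With α,β > 1, mode = (α−1)/(α+β−2) = 10.68/11.21 = 0.953.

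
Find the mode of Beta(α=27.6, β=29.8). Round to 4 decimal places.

0.4801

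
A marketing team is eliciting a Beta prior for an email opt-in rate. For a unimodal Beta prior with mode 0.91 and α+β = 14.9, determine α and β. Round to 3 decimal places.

α = 12.739, β = 2.161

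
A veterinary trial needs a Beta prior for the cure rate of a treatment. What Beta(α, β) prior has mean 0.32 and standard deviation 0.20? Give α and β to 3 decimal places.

α = 1.421, β = 3.019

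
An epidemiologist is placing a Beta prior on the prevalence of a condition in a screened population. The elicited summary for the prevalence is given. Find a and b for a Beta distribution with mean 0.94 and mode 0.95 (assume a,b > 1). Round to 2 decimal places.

a = 84.60, b = 5.40

Let s = a+b. Mean gives a = μs = 0.94s; mode gives (a−1)/(s−2) = 0.95.
Substituting: 0.94s − 1 = 0.95(s−2) = 0.95s − 1.90, so -0.01s = -0.90 and s = 90.0000.
Then a = 0.94×90.0000 = 84.60 and b = s−a = 5.40.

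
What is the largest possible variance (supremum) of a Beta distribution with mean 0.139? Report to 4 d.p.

For fixed mean μ the Beta variance is μ(1−μ)/(α+β+1), increasing as α+β decreases.
Its least upper bound (not attained) is μ(1−μ) = 0.139·0.861 = 0.1197.

0.1197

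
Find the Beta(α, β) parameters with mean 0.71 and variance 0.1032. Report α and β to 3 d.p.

α = 0.707, β = 0.289

Let s = α+β. The Beta variance is μ(1−μ)/(s+1).
So s+1 = μ(1−μ)/σ² = (0.71×0.29)/0.1032 = 0.2059/0.1032 = 1.9952, giving s = 0.9952.
Then α = μs = 0.71×0.9952 = 0.707 and β = (1−μ)s = 0.29×0.9952 = 0.289.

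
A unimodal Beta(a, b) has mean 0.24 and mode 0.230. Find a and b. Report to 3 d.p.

Let s = a+b. Mean gives a = μs = 0.24s; mode gives (a−1)/(s−2) = 0.230.
Substituting: 0.24s − 1 = 0.230(s−2) = 0.230s − 0.460, so 0.010s = 0.540 and s = 54.0000.
Then a = 0.24×54.0000 = 12.960 and b = s−a = 41.040.

a = 12.960, b = 41.040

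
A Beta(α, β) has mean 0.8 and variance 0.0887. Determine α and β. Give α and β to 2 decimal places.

By moment matching, α+β = μ(1−μ)/σ² − 1 = (0.8·0.2)/0.0887 − 1 = 1.8038 − 1 = 0.8038.
Since α/(α+β) = μ, α = 0.8·0.8038 = 0.64 and β = 0.2·0.8038 = 0.16.

α = 0.64, β = 0.16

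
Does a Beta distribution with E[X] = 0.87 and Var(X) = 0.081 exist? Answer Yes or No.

Yes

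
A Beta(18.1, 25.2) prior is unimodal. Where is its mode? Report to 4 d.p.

With α,β > 1, mode = (α−1)/(α+β−2) = 17.1/41.3 = 0.4140.

0.4140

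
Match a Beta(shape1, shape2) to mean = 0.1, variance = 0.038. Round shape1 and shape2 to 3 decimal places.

shape1 = 0.137, shape2 = 1.232

Let s = shape1+shape2. The Beta variance is μ(1−μ)/(s+1).
So s+1 = μ(1−μ)/σ² = (0.1×0.9)/0.038 = 0.09/0.038 = 2.3684, giving s = 1.3684.
Then shape1 = μs = 0.1×1.3684 = 0.137 and shape2 = (1−μ)s = 0.9×1.3684 = 1.232.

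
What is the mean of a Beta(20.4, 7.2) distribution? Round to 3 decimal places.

0.739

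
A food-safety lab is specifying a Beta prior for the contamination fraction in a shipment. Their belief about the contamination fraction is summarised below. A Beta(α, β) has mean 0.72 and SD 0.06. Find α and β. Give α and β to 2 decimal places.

α = 39.60, β = 15.40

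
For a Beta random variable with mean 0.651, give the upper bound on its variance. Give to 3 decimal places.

Var = μ(1−μ)/(α+β+1), which approaches μ(1−μ) as α+β → 0.
So the supremum is μ(1−μ) = 0.651×0.349 = 0.227.

0.227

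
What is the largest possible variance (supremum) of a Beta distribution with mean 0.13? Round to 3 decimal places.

0.113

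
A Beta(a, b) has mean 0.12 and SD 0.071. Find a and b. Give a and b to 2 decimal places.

σ² = 0.071² = 0.005041.
With s = a+b, Var = μ(1−μ)/(s+1), so s+1 = (0.12×0.88)/0.005041 = 20.9482 and s = 19.9482.
a = μs = 2.39, b = (1−μ)s = 17.55.

a = 2.39, b = 17.55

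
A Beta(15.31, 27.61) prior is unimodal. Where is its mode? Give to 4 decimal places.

With α,β > 1, mode = (α−1)/(α+β−2) = 14.31/40.92 = 0.3497.

0.3497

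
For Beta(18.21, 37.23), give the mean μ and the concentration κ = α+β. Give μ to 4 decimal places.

κ = α+β = 18.21+37.23 = 55.44; μ = α/κ = 18.21/55.44 = 0.3285.

μ = 0.3285, κ = 55.44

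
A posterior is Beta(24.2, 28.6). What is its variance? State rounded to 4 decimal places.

0.0046

α+β = 52.8 and αβ = 692.12, so Var = αβ/[(α+β)²(α+β+1)] = 692.12/149985.792 = 0.0046.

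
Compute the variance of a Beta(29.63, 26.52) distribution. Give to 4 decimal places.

0.0044

α+β = 56.15 and αβ = 785.7876, so Var = αβ/[(α+β)²(α+β+1)] = 785.7876/180183.805875 = 0.0044.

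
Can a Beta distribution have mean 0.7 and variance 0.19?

A Beta with mean μ has variance μ(1−μ)/(α+β+1) < μ(1−μ).
Here μ(1−μ) = 0.7×0.3 = 0.21, and 0.19 < 0.21.

Yes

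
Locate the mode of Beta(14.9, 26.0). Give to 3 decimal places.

0.357

With α,β > 1, mode = (α−1)/(α+β−2) = 13.9/38.9 = 0.357.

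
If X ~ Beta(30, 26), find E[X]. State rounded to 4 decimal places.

0.5357

E[X] = α/(α+β) = 30/56 = 0.5357.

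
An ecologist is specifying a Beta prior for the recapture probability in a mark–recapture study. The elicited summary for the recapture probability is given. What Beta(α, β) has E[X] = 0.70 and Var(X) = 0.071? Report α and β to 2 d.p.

Write ν = α+β; then α = μν and Var = μ(1−μ)/(ν+1).
ν = μ(1−μ)/Var − 1 = 0.2100/0.071 − 1 = 1.9577.
α = 0.70·1.9577 = 1.37, β = 0.30·1.9577 = 0.59.

α = 1.37, β = 0.59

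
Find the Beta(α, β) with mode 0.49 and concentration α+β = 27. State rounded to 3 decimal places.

Since the density peak of Beta(α,β) is at (α−1)/(α+β−2),
α = 1 + 0.49(27−2) = 13.250 and β = 27 − 13.250 = 13.750.

α = 13.250, β = 13.750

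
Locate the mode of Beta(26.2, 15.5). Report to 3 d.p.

The density x^(α−1)(1−x)^(β−1) is maximised at (α−1)/(α+β−2) = 25.2/39.7 = 0.635.

0.635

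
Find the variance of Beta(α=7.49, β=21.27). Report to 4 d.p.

Var = αβ/[(α+β)²(α+β+1)] = (7.49×21.27)/(28.76²×29.76) = 159.3123/24615.614976 = 0.0065.

0.0065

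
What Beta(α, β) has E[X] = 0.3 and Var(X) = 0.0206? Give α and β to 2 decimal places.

α = 2.76, β = 6.44

By moment matching, α+β = μ(1−μ)/σ² − 1 = (0.3·0.7)/0.0206 − 1 = 10.1942 − 1 = 9.1942.
Since α/(α+β) = μ, α = 0.3·9.1942 = 2.76 and β = 0.7·9.1942 = 6.44.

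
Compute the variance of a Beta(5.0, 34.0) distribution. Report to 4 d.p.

0.0028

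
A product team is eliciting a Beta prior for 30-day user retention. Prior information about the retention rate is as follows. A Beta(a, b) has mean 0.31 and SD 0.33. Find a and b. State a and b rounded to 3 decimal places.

a = 0.299, b = 0.665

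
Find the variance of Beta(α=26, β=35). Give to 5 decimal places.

Var = αβ/[(α+β)²(α+β+1)] = (26×35)/(61²×62) = 910/230702 = 0.00394.

0.00394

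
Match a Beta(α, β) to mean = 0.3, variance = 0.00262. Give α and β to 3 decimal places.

α = 23.746, β = 55.407

Write ν = α+β; then α = μν and Var = μ(1−μ)/(ν+1).
ν = μ(1−μ)/Var − 1 = 0.21/0.00262 − 1 = 79.1527.
α = 0.3·79.1527 = 23.746, β = 0.7·79.1527 = 55.407.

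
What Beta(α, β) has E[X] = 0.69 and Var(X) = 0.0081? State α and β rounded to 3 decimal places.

α = 17.531, β = 7.876

Write ν = α+β; then α = μν and Var = μ(1−μ)/(ν+1).
ν = μ(1−μ)/Var − 1 = 0.2139/0.0081 − 1 = 25.4074.
α = 0.69·25.4074 = 17.531, β = 0.31·25.4074 = 7.876.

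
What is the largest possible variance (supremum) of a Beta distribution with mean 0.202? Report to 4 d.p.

For fixed mean μ the Beta variance is μ(1−μ)/(α+β+1), increasing as α+β decreases.
Its least upper bound (not attained) is μ(1−μ) = 0.202·0.798 = 0.1612.

0.1612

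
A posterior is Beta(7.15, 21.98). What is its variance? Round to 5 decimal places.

μ = 7.15/29.13 = 0.245451; Var = μ(1−μ)/(α+β+1) = 0.1852050/30.13 = 0.00615.

0.00615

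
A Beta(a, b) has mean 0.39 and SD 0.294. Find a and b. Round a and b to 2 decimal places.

Variance = 0.294² = 0.086436. The moment-matching identity a+b = μ(1−μ)/Var − 1 gives
a+b = 0.2379/0.086436 − 1 = 1.7523, so a = μ·1.7523 = 0.68 and b = (1−μ)·1.7523 = 1.07.

a = 0.68, b = 1.07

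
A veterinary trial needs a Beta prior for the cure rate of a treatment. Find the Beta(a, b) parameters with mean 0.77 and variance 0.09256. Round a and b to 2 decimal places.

Write ν = a+b; then a = μν and Var = μ(1−μ)/(ν+1).
ν = μ(1−μ)/Var − 1 = 0.1771/0.09256 − 1 = 0.9134.
a = 0.77·0.9134 = 0.70, b = 0.23·0.9134 = 0.21.

a = 0.70, b = 0.21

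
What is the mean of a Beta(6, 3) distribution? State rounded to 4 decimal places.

E[X] = α/(α+β) = 6/9 = 0.6667.

0.6667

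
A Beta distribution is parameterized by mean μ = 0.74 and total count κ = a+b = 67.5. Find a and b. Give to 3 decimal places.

Split κ in proportion μ : (1−μ): a = 0.74·67.5 = 49.950, b = 67.5 − 49.950 = 17.550.

a = 49.950, b = 17.550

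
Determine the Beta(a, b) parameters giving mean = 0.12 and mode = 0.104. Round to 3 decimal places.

a = 5.940, b = 43.560

With s = a+b: μ = a/s and mode = (a−1)/(s−2). Eliminating a = μs,
μs − 1 = m(s−2) ⇒ s(μ−m) = 1−2m ⇒ s = 0.792/0.016 = 49.5000.
So a = μs = 5.940, b = (1−μ)s = 43.560.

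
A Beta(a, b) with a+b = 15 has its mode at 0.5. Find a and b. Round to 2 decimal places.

a = 7.50, b = 7.50

For a,b>1 the mode is (a−1)/(a+b−2), so a = mode·(κ−2)+1 = 0.5×13+1 = 7.50.
And b = (1−mode)·(κ−2)+1 = 0.5×13+1 = 7.50.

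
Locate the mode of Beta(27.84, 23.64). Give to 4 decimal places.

The density x^(α−1)(1−x)^(β−1) is maximised at (α−1)/(α+β−2) = 26.84/49.48 = 0.5424.

0.5424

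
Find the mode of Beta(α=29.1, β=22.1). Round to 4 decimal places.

The density x^(α−1)(1−x)^(β−1) is maximised at (α−1)/(α+β−2) = 28.1/49.2 = 0.5711.

0.5711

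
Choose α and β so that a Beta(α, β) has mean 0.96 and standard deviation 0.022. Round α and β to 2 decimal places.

α = 75.21, β = 3.13

First σ² = 0.000484. Setting α = μn, β = (1−μ)n with n = α+β,
μ(1−μ)/(n+1) = 0.000484 ⇒ n+1 = 0.0384/0.000484 = 79.3388 ⇒ n = 78.3388.
Hence α = 0.96×78.3388 = 75.21, β = 0.04×78.3388 = 3.13.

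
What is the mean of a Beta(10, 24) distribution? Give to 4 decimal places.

The Beta mean is α/(α+β) = 10/(10+24) = 0.2941.

0.2941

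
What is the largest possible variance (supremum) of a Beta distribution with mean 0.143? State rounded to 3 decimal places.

Var = μ(1−μ)/(α+β+1), which approaches μ(1−μ) as α+β → 0.
So the supremum is μ(1−μ) = 0.143×0.857 = 0.123.

0.123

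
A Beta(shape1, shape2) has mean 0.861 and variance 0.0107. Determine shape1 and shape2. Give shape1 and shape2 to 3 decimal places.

Let s = shape1+shape2. The Beta variance is μ(1−μ)/(s+1).
So s+1 = μ(1−μ)/σ² = (0.861×0.139)/0.0107 = 0.119679/0.0107 = 11.1850, giving s = 10.1850.
Then shape1 = μs = 0.861×10.1850 = 8.769 and shape2 = (1−μ)s = 0.139×10.1850 = 1.416.

shape1 = 8.769, shape2 = 1.416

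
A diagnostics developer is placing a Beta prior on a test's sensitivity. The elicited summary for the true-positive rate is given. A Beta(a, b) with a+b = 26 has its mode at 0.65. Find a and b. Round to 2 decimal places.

Since the density peak of Beta(a,b) is at (a−1)/(a+b−2),
a = 1 + 0.65(26−2) = 16.60 and b = 26 − 16.60 = 9.40.

a = 16.60, b = 9.40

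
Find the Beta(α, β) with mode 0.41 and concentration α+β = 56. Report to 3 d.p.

α = 23.140, β = 32.860

For α,β>1 the mode is (α−1)/(α+β−2), so α = mode·(κ−2)+1 = 0.41×54+1 = 23.140.
And β = (1−mode)·(κ−2)+1 = 0.59×54+1 = 32.860.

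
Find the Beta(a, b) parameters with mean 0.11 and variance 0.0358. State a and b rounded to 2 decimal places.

a = 0.19, b = 1.54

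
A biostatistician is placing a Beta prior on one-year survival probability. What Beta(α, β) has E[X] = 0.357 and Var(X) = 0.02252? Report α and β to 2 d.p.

By moment matching, α+β = μ(1−μ)/σ² − 1 = (0.357·0.643)/0.02252 − 1 = 10.1932 − 1 = 9.1932.
Since α/(α+β) = μ, α = 0.357·9.1932 = 3.28 and β = 0.643·9.1932 = 5.91.

α = 3.28, β = 5.91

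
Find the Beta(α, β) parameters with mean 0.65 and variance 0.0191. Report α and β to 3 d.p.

α = 7.092, β = 3.819

Let s = α+β. The Beta variance is μ(1−μ)/(s+1).
So s+1 = μ(1−μ)/σ² = (0.65×0.35)/0.0191 = 0.2275/0.0191 = 11.9110, giving s = 10.9110.
Then α = μs = 0.65×10.9110 = 7.092 and β = (1−μ)s = 0.35×10.9110 = 3.819.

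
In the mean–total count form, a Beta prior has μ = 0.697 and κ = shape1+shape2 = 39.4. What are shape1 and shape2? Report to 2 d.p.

shape1 = 27.46, shape2 = 11.94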